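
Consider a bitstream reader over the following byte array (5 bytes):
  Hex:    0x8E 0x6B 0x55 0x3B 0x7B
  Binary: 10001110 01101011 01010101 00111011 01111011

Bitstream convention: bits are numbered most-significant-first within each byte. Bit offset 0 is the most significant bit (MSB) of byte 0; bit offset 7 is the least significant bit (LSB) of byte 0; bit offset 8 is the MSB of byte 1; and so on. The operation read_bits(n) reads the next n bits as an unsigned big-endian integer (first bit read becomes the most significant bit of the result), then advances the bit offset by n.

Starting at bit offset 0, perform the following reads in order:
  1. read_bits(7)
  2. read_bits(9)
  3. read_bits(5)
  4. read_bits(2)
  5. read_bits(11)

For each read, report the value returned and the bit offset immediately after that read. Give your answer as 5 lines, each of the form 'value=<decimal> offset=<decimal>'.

Read 1: bits[0:7] width=7 -> value=71 (bin 1000111); offset now 7 = byte 0 bit 7; 33 bits remain
Read 2: bits[7:16] width=9 -> value=107 (bin 001101011); offset now 16 = byte 2 bit 0; 24 bits remain
Read 3: bits[16:21] width=5 -> value=10 (bin 01010); offset now 21 = byte 2 bit 5; 19 bits remain
Read 4: bits[21:23] width=2 -> value=2 (bin 10); offset now 23 = byte 2 bit 7; 17 bits remain
Read 5: bits[23:34] width=11 -> value=1261 (bin 10011101101); offset now 34 = byte 4 bit 2; 6 bits remain

Answer: value=71 offset=7
value=107 offset=16
value=10 offset=21
value=2 offset=23
value=1261 offset=34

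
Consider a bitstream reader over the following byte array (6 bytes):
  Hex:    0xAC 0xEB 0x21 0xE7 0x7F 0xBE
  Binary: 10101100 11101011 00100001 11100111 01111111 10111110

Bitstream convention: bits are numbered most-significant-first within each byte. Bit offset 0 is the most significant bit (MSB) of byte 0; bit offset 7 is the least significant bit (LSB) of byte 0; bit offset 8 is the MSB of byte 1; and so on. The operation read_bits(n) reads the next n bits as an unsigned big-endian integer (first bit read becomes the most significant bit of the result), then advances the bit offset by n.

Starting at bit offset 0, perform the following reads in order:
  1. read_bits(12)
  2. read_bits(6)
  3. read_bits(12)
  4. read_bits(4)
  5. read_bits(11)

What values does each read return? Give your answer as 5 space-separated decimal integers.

Answer: 2766 44 2169 13 2039

Derivation:
Read 1: bits[0:12] width=12 -> value=2766 (bin 101011001110); offset now 12 = byte 1 bit 4; 36 bits remain
Read 2: bits[12:18] width=6 -> value=44 (bin 101100); offset now 18 = byte 2 bit 2; 30 bits remain
Read 3: bits[18:30] width=12 -> value=2169 (bin 100001111001); offset now 30 = byte 3 bit 6; 18 bits remain
Read 4: bits[30:34] width=4 -> value=13 (bin 1101); offset now 34 = byte 4 bit 2; 14 bits remain
Read 5: bits[34:45] width=11 -> value=2039 (bin 11111110111); offset now 45 = byte 5 bit 5; 3 bits remain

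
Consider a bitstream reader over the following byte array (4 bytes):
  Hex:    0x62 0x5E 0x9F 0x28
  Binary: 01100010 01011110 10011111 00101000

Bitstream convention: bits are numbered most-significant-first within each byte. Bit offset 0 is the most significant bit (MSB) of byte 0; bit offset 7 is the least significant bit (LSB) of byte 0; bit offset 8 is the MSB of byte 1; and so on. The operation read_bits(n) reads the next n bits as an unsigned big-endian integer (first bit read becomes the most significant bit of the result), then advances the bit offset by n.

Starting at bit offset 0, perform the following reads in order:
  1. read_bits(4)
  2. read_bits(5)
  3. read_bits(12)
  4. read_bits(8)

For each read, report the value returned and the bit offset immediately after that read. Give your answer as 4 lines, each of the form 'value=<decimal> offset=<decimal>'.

Read 1: bits[0:4] width=4 -> value=6 (bin 0110); offset now 4 = byte 0 bit 4; 28 bits remain
Read 2: bits[4:9] width=5 -> value=4 (bin 00100); offset now 9 = byte 1 bit 1; 23 bits remain
Read 3: bits[9:21] width=12 -> value=3027 (bin 101111010011); offset now 21 = byte 2 bit 5; 11 bits remain
Read 4: bits[21:29] width=8 -> value=229 (bin 11100101); offset now 29 = byte 3 bit 5; 3 bits remain

Answer: value=6 offset=4
value=4 offset=9
value=3027 offset=21
value=229 offset=29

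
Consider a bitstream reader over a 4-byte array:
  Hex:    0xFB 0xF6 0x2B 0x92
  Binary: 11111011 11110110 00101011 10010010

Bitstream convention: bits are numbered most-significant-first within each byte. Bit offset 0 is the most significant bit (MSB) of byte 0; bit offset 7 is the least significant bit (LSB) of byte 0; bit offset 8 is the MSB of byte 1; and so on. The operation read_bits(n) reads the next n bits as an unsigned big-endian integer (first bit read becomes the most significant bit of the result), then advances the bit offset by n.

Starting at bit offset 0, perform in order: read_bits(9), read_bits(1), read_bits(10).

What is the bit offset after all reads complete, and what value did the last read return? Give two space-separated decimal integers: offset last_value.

Answer: 20 866

Derivation:
Read 1: bits[0:9] width=9 -> value=503 (bin 111110111); offset now 9 = byte 1 bit 1; 23 bits remain
Read 2: bits[9:10] width=1 -> value=1 (bin 1); offset now 10 = byte 1 bit 2; 22 bits remain
Read 3: bits[10:20] width=10 -> value=866 (bin 1101100010); offset now 20 = byte 2 bit 4; 12 bits remain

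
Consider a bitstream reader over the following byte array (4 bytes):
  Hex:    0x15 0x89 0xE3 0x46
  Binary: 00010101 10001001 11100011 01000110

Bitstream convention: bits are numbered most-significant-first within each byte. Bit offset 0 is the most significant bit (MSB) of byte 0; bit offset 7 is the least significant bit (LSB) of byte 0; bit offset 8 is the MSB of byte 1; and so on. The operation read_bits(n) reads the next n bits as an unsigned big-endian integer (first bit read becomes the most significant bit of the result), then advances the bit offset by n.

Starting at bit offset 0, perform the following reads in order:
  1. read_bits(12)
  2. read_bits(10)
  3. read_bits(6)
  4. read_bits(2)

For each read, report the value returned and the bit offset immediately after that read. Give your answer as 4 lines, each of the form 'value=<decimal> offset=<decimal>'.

Answer: value=344 offset=12
value=632 offset=22
value=52 offset=28
value=1 offset=30

Derivation:
Read 1: bits[0:12] width=12 -> value=344 (bin 000101011000); offset now 12 = byte 1 bit 4; 20 bits remain
Read 2: bits[12:22] width=10 -> value=632 (bin 1001111000); offset now 22 = byte 2 bit 6; 10 bits remain
Read 3: bits[22:28] width=6 -> value=52 (bin 110100); offset now 28 = byte 3 bit 4; 4 bits remain
Read 4: bits[28:30] width=2 -> value=1 (bin 01); offset now 30 = byte 3 bit 6; 2 bits remain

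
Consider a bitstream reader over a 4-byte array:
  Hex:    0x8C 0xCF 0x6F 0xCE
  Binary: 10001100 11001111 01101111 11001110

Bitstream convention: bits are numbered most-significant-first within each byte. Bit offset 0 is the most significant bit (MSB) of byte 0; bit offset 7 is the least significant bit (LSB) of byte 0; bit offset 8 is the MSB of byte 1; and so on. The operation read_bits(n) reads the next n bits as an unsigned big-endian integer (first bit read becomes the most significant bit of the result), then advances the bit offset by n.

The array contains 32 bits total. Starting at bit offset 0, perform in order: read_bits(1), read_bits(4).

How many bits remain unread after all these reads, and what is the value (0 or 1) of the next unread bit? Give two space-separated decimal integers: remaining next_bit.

Read 1: bits[0:1] width=1 -> value=1 (bin 1); offset now 1 = byte 0 bit 1; 31 bits remain
Read 2: bits[1:5] width=4 -> value=1 (bin 0001); offset now 5 = byte 0 bit 5; 27 bits remain

Answer: 27 1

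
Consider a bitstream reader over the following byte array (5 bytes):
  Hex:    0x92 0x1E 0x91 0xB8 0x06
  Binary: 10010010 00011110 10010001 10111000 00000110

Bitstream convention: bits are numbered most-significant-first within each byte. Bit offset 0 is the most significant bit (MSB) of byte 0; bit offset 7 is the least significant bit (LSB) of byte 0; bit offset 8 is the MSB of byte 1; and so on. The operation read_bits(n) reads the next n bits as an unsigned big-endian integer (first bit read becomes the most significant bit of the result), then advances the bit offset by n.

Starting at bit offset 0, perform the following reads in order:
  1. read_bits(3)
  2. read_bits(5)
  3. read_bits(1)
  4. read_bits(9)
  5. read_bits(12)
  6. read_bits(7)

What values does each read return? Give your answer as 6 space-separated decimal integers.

Answer: 4 18 0 122 1134 0

Derivation:
Read 1: bits[0:3] width=3 -> value=4 (bin 100); offset now 3 = byte 0 bit 3; 37 bits remain
Read 2: bits[3:8] width=5 -> value=18 (bin 10010); offset now 8 = byte 1 bit 0; 32 bits remain
Read 3: bits[8:9] width=1 -> value=0 (bin 0); offset now 9 = byte 1 bit 1; 31 bits remain
Read 4: bits[9:18] width=9 -> value=122 (bin 001111010); offset now 18 = byte 2 bit 2; 22 bits remain
Read 5: bits[18:30] width=12 -> value=1134 (bin 010001101110); offset now 30 = byte 3 bit 6; 10 bits remain
Read 6: bits[30:37] width=7 -> value=0 (bin 0000000); offset now 37 = byte 4 bit 5; 3 bits remain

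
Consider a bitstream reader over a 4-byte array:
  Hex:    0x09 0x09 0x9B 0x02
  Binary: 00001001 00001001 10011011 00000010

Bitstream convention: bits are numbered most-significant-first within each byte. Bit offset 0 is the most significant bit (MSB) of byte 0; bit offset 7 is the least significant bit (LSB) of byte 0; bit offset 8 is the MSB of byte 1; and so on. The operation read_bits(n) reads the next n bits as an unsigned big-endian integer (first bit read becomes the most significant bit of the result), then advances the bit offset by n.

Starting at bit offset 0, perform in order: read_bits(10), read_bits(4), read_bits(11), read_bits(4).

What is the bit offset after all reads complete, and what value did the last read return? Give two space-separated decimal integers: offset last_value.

Answer: 29 0

Derivation:
Read 1: bits[0:10] width=10 -> value=36 (bin 0000100100); offset now 10 = byte 1 bit 2; 22 bits remain
Read 2: bits[10:14] width=4 -> value=2 (bin 0010); offset now 14 = byte 1 bit 6; 18 bits remain
Read 3: bits[14:25] width=11 -> value=822 (bin 01100110110); offset now 25 = byte 3 bit 1; 7 bits remain
Read 4: bits[25:29] width=4 -> value=0 (bin 0000); offset now 29 = byte 3 bit 5; 3 bits remain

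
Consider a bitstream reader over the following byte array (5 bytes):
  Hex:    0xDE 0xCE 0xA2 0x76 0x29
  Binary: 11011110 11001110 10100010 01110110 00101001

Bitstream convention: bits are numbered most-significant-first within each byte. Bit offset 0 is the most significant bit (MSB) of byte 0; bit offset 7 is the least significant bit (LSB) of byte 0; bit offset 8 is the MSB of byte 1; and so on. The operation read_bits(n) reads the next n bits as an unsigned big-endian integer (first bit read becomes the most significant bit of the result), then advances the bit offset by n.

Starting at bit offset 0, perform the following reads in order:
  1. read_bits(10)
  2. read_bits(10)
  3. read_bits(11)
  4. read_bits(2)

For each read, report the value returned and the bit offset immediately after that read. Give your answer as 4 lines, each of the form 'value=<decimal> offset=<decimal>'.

Read 1: bits[0:10] width=10 -> value=891 (bin 1101111011); offset now 10 = byte 1 bit 2; 30 bits remain
Read 2: bits[10:20] width=10 -> value=234 (bin 0011101010); offset now 20 = byte 2 bit 4; 20 bits remain
Read 3: bits[20:31] width=11 -> value=315 (bin 00100111011); offset now 31 = byte 3 bit 7; 9 bits remain
Read 4: bits[31:33] width=2 -> value=0 (bin 00); offset now 33 = byte 4 bit 1; 7 bits remain

Answer: value=891 offset=10
value=234 offset=20
value=315 offset=31
value=0 offset=33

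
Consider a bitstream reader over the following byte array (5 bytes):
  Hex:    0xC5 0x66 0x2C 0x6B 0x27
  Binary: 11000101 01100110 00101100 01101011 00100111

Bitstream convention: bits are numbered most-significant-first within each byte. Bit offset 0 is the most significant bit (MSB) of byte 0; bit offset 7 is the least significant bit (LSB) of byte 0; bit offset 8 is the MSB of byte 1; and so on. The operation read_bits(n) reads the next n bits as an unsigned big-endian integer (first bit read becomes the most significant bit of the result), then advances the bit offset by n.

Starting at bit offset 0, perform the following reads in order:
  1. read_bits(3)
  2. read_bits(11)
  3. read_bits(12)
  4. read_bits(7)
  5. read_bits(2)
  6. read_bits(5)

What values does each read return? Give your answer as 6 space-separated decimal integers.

Read 1: bits[0:3] width=3 -> value=6 (bin 110); offset now 3 = byte 0 bit 3; 37 bits remain
Read 2: bits[3:14] width=11 -> value=345 (bin 00101011001); offset now 14 = byte 1 bit 6; 26 bits remain
Read 3: bits[14:26] width=12 -> value=2225 (bin 100010110001); offset now 26 = byte 3 bit 2; 14 bits remain
Read 4: bits[26:33] width=7 -> value=86 (bin 1010110); offset now 33 = byte 4 bit 1; 7 bits remain
Read 5: bits[33:35] width=2 -> value=1 (bin 01); offset now 35 = byte 4 bit 3; 5 bits remain
Read 6: bits[35:40] width=5 -> value=7 (bin 00111); offset now 40 = byte 5 bit 0; 0 bits remain

Answer: 6 345 2225 86 1 7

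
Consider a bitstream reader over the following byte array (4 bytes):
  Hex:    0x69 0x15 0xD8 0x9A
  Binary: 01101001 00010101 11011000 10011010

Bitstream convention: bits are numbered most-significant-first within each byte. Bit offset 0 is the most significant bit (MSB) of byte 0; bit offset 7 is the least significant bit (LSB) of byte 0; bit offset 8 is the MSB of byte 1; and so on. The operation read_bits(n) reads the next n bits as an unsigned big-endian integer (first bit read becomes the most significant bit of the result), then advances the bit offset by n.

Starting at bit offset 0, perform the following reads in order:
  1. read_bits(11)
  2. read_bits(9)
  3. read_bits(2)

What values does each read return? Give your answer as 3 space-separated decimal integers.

Read 1: bits[0:11] width=11 -> value=840 (bin 01101001000); offset now 11 = byte 1 bit 3; 21 bits remain
Read 2: bits[11:20] width=9 -> value=349 (bin 101011101); offset now 20 = byte 2 bit 4; 12 bits remain
Read 3: bits[20:22] width=2 -> value=2 (bin 10); offset now 22 = byte 2 bit 6; 10 bits remain

Answer: 840 349 2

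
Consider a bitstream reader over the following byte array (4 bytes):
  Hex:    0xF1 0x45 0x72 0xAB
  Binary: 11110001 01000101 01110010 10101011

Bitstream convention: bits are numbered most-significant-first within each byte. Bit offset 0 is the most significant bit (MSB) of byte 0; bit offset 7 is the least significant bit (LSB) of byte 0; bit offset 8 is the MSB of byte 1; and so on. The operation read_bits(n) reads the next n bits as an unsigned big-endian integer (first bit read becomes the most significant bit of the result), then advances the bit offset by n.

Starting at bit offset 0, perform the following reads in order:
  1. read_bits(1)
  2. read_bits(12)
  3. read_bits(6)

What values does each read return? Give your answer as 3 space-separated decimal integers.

Read 1: bits[0:1] width=1 -> value=1 (bin 1); offset now 1 = byte 0 bit 1; 31 bits remain
Read 2: bits[1:13] width=12 -> value=3624 (bin 111000101000); offset now 13 = byte 1 bit 5; 19 bits remain
Read 3: bits[13:19] width=6 -> value=43 (bin 101011); offset now 19 = byte 2 bit 3; 13 bits remain

Answer: 1 3624 43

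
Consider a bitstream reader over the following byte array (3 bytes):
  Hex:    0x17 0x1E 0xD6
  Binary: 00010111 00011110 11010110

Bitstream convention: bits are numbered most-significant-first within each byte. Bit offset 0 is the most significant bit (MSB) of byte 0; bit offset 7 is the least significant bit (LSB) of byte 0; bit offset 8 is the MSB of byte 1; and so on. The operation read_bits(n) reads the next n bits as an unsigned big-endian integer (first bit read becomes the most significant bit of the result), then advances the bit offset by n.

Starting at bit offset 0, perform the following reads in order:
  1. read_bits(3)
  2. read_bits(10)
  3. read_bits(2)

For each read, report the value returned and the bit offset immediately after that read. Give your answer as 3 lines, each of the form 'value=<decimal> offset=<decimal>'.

Answer: value=0 offset=3
value=739 offset=13
value=3 offset=15

Derivation:
Read 1: bits[0:3] width=3 -> value=0 (bin 000); offset now 3 = byte 0 bit 3; 21 bits remain
Read 2: bits[3:13] width=10 -> value=739 (bin 1011100011); offset now 13 = byte 1 bit 5; 11 bits remain
Read 3: bits[13:15] width=2 -> value=3 (bin 11); offset now 15 = byte 1 bit 7; 9 bits remain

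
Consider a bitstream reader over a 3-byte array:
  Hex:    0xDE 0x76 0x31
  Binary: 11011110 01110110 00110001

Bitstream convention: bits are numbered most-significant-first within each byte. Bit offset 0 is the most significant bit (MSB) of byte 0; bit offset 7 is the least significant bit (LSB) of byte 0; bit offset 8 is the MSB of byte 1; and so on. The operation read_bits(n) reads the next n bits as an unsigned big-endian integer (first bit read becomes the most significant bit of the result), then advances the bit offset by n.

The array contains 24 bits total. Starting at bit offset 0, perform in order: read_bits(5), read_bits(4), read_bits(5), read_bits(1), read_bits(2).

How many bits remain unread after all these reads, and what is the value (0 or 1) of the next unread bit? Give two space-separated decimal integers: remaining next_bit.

Answer: 7 0

Derivation:
Read 1: bits[0:5] width=5 -> value=27 (bin 11011); offset now 5 = byte 0 bit 5; 19 bits remain
Read 2: bits[5:9] width=4 -> value=12 (bin 1100); offset now 9 = byte 1 bit 1; 15 bits remain
Read 3: bits[9:14] width=5 -> value=29 (bin 11101); offset now 14 = byte 1 bit 6; 10 bits remain
Read 4: bits[14:15] width=1 -> value=1 (bin 1); offset now 15 = byte 1 bit 7; 9 bits remain
Read 5: bits[15:17] width=2 -> value=0 (bin 00); offset now 17 = byte 2 bit 1; 7 bits remain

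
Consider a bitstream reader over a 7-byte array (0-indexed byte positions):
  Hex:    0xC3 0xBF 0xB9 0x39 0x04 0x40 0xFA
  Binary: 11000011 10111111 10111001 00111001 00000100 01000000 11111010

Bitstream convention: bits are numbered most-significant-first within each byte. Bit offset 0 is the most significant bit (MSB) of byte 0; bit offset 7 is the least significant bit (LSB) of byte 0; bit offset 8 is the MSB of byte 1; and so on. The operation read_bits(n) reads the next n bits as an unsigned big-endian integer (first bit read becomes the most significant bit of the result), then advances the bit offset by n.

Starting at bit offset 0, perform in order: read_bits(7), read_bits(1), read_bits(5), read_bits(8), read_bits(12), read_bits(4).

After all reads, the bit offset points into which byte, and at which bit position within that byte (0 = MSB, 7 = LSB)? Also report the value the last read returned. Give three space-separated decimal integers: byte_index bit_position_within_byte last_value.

Read 1: bits[0:7] width=7 -> value=97 (bin 1100001); offset now 7 = byte 0 bit 7; 49 bits remain
Read 2: bits[7:8] width=1 -> value=1 (bin 1); offset now 8 = byte 1 bit 0; 48 bits remain
Read 3: bits[8:13] width=5 -> value=23 (bin 10111); offset now 13 = byte 1 bit 5; 43 bits remain
Read 4: bits[13:21] width=8 -> value=247 (bin 11110111); offset now 21 = byte 2 bit 5; 35 bits remain
Read 5: bits[21:33] width=12 -> value=626 (bin 001001110010); offset now 33 = byte 4 bit 1; 23 bits remain
Read 6: bits[33:37] width=4 -> value=0 (bin 0000); offset now 37 = byte 4 bit 5; 19 bits remain

Answer: 4 5 0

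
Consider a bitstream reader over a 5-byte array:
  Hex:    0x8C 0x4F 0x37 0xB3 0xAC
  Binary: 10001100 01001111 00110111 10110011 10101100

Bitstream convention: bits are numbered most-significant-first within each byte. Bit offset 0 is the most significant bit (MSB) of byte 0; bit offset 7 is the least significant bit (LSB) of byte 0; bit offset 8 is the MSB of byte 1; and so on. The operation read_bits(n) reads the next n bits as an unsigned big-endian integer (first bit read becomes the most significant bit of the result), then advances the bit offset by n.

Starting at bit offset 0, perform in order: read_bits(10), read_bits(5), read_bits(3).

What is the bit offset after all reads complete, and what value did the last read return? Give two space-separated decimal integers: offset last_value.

Answer: 18 4

Derivation:
Read 1: bits[0:10] width=10 -> value=561 (bin 1000110001); offset now 10 = byte 1 bit 2; 30 bits remain
Read 2: bits[10:15] width=5 -> value=7 (bin 00111); offset now 15 = byte 1 bit 7; 25 bits remain
Read 3: bits[15:18] width=3 -> value=4 (bin 100); offset now 18 = byte 2 bit 2; 22 bits remain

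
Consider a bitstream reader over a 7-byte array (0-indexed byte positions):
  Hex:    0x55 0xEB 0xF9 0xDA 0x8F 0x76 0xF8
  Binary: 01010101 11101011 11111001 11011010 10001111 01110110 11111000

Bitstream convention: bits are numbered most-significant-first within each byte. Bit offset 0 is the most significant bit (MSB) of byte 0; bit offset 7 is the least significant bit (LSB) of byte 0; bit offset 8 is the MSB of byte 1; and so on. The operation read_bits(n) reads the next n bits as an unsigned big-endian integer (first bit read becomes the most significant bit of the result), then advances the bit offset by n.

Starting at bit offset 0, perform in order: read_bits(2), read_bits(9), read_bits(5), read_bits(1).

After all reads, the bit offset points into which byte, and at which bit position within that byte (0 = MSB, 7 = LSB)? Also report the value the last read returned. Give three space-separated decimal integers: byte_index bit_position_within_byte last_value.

Read 1: bits[0:2] width=2 -> value=1 (bin 01); offset now 2 = byte 0 bit 2; 54 bits remain
Read 2: bits[2:11] width=9 -> value=175 (bin 010101111); offset now 11 = byte 1 bit 3; 45 bits remain
Read 3: bits[11:16] width=5 -> value=11 (bin 01011); offset now 16 = byte 2 bit 0; 40 bits remain
Read 4: bits[16:17] width=1 -> value=1 (bin 1); offset now 17 = byte 2 bit 1; 39 bits remain

Answer: 2 1 1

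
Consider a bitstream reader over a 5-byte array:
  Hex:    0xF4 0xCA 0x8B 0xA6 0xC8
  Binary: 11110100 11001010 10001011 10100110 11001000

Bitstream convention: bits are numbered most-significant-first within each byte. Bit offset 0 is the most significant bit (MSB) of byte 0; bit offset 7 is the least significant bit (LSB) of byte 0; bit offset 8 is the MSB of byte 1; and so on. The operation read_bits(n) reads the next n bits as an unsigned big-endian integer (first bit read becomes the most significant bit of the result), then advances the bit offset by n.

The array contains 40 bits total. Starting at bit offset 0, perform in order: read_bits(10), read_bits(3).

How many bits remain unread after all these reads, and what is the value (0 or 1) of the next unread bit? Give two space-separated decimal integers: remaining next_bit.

Answer: 27 0

Derivation:
Read 1: bits[0:10] width=10 -> value=979 (bin 1111010011); offset now 10 = byte 1 bit 2; 30 bits remain
Read 2: bits[10:13] width=3 -> value=1 (bin 001); offset now 13 = byte 1 bit 5; 27 bits remain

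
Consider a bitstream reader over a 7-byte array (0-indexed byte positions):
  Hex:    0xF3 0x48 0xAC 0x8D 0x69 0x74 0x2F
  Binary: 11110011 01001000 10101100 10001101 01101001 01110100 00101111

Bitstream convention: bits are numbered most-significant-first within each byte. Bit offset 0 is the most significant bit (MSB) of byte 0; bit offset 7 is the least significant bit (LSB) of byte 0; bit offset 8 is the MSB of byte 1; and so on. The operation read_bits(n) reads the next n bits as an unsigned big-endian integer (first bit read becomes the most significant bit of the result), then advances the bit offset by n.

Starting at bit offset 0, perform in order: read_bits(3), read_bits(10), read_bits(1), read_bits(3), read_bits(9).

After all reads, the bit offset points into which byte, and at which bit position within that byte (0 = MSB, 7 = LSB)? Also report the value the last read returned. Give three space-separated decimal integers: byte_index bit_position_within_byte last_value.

Answer: 3 2 178

Derivation:
Read 1: bits[0:3] width=3 -> value=7 (bin 111); offset now 3 = byte 0 bit 3; 53 bits remain
Read 2: bits[3:13] width=10 -> value=617 (bin 1001101001); offset now 13 = byte 1 bit 5; 43 bits remain
Read 3: bits[13:14] width=1 -> value=0 (bin 0); offset now 14 = byte 1 bit 6; 42 bits remain
Read 4: bits[14:17] width=3 -> value=1 (bin 001); offset now 17 = byte 2 bit 1; 39 bits remain
Read 5: bits[17:26] width=9 -> value=178 (bin 010110010); offset now 26 = byte 3 bit 2; 30 bits remain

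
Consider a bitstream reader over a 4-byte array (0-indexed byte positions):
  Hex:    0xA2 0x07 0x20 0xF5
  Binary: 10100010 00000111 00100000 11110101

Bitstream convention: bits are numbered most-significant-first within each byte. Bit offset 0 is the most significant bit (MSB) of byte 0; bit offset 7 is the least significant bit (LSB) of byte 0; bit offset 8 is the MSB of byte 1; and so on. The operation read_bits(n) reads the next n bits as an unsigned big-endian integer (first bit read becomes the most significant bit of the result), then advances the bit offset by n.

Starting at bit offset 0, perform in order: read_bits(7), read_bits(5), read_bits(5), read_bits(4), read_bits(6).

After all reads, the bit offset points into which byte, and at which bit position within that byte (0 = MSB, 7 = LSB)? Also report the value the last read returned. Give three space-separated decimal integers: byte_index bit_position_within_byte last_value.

Read 1: bits[0:7] width=7 -> value=81 (bin 1010001); offset now 7 = byte 0 bit 7; 25 bits remain
Read 2: bits[7:12] width=5 -> value=0 (bin 00000); offset now 12 = byte 1 bit 4; 20 bits remain
Read 3: bits[12:17] width=5 -> value=14 (bin 01110); offset now 17 = byte 2 bit 1; 15 bits remain
Read 4: bits[17:21] width=4 -> value=4 (bin 0100); offset now 21 = byte 2 bit 5; 11 bits remain
Read 5: bits[21:27] width=6 -> value=7 (bin 000111); offset now 27 = byte 3 bit 3; 5 bits remain

Answer: 3 3 7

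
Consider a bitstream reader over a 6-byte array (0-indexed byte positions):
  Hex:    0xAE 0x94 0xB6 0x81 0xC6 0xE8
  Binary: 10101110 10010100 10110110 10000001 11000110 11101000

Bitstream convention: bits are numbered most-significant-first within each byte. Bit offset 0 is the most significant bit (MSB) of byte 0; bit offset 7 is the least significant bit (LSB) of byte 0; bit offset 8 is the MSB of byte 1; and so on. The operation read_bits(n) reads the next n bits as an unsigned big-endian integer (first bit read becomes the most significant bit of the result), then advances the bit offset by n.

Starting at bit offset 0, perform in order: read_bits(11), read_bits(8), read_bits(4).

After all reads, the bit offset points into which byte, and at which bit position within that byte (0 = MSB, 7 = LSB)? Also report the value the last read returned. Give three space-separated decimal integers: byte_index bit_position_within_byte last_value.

Answer: 2 7 11

Derivation:
Read 1: bits[0:11] width=11 -> value=1396 (bin 10101110100); offset now 11 = byte 1 bit 3; 37 bits remain
Read 2: bits[11:19] width=8 -> value=165 (bin 10100101); offset now 19 = byte 2 bit 3; 29 bits remain
Read 3: bits[19:23] width=4 -> value=11 (bin 1011); offset now 23 = byte 2 bit 7; 25 bits remain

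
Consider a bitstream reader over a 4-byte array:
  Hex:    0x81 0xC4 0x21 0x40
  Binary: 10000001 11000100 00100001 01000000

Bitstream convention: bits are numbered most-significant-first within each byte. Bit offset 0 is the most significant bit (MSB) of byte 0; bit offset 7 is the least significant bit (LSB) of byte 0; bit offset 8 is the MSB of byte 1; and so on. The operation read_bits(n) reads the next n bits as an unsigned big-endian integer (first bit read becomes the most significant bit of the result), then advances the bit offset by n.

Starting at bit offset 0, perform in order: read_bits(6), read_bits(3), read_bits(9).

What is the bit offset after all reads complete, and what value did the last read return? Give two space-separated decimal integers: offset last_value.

Read 1: bits[0:6] width=6 -> value=32 (bin 100000); offset now 6 = byte 0 bit 6; 26 bits remain
Read 2: bits[6:9] width=3 -> value=3 (bin 011); offset now 9 = byte 1 bit 1; 23 bits remain
Read 3: bits[9:18] width=9 -> value=272 (bin 100010000); offset now 18 = byte 2 bit 2; 14 bits remain

Answer: 18 272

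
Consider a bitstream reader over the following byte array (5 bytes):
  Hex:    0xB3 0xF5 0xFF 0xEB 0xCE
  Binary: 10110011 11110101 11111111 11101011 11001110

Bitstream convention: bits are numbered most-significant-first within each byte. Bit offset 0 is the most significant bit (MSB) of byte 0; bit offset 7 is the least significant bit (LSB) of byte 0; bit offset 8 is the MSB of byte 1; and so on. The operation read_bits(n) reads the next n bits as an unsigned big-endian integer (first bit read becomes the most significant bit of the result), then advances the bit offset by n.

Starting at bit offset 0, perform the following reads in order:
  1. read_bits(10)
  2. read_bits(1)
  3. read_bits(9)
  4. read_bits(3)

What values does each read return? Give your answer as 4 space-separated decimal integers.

Read 1: bits[0:10] width=10 -> value=719 (bin 1011001111); offset now 10 = byte 1 bit 2; 30 bits remain
Read 2: bits[10:11] width=1 -> value=1 (bin 1); offset now 11 = byte 1 bit 3; 29 bits remain
Read 3: bits[11:20] width=9 -> value=351 (bin 101011111); offset now 20 = byte 2 bit 4; 20 bits remain
Read 4: bits[20:23] width=3 -> value=7 (bin 111); offset now 23 = byte 2 bit 7; 17 bits remain

Answer: 719 1 351 7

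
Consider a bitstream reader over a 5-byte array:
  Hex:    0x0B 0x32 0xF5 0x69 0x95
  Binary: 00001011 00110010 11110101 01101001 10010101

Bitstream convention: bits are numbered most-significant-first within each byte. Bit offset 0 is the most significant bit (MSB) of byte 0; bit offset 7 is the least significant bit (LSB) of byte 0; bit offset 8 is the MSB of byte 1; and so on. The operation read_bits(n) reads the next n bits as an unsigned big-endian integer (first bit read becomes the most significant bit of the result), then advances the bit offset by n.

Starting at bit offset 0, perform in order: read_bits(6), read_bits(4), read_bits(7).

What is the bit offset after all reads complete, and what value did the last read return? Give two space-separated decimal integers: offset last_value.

Answer: 17 101

Derivation:
Read 1: bits[0:6] width=6 -> value=2 (bin 000010); offset now 6 = byte 0 bit 6; 34 bits remain
Read 2: bits[6:10] width=4 -> value=12 (bin 1100); offset now 10 = byte 1 bit 2; 30 bits remain
Read 3: bits[10:17] width=7 -> value=101 (bin 1100101); offset now 17 = byte 2 bit 1; 23 bits remain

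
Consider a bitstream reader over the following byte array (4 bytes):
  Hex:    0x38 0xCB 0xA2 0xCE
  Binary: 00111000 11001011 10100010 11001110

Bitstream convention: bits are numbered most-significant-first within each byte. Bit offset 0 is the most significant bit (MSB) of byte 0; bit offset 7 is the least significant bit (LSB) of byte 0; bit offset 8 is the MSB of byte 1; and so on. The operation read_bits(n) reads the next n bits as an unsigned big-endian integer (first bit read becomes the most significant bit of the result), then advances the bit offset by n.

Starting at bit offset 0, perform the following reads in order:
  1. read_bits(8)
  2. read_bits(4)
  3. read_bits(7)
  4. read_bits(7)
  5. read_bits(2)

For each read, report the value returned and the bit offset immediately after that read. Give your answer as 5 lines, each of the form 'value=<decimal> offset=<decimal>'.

Answer: value=56 offset=8
value=12 offset=12
value=93 offset=19
value=11 offset=26
value=0 offset=28

Derivation:
Read 1: bits[0:8] width=8 -> value=56 (bin 00111000); offset now 8 = byte 1 bit 0; 24 bits remain
Read 2: bits[8:12] width=4 -> value=12 (bin 1100); offset now 12 = byte 1 bit 4; 20 bits remain
Read 3: bits[12:19] width=7 -> value=93 (bin 1011101); offset now 19 = byte 2 bit 3; 13 bits remain
Read 4: bits[19:26] width=7 -> value=11 (bin 0001011); offset now 26 = byte 3 bit 2; 6 bits remain
Read 5: bits[26:28] width=2 -> value=0 (bin 00); offset now 28 = byte 3 bit 4; 4 bits remain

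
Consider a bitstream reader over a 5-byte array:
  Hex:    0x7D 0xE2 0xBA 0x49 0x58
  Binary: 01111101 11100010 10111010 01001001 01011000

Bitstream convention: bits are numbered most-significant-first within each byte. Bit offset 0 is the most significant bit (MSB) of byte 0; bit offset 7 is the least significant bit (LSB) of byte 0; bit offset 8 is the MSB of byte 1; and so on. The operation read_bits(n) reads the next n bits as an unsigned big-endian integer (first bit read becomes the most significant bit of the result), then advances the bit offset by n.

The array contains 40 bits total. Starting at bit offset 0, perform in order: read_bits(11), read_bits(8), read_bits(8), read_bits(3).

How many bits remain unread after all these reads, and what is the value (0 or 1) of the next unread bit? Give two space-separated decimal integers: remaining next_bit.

Answer: 10 0

Derivation:
Read 1: bits[0:11] width=11 -> value=1007 (bin 01111101111); offset now 11 = byte 1 bit 3; 29 bits remain
Read 2: bits[11:19] width=8 -> value=21 (bin 00010101); offset now 19 = byte 2 bit 3; 21 bits remain
Read 3: bits[19:27] width=8 -> value=210 (bin 11010010); offset now 27 = byte 3 bit 3; 13 bits remain
Read 4: bits[27:30] width=3 -> value=2 (bin 010); offset now 30 = byte 3 bit 6; 10 bits remain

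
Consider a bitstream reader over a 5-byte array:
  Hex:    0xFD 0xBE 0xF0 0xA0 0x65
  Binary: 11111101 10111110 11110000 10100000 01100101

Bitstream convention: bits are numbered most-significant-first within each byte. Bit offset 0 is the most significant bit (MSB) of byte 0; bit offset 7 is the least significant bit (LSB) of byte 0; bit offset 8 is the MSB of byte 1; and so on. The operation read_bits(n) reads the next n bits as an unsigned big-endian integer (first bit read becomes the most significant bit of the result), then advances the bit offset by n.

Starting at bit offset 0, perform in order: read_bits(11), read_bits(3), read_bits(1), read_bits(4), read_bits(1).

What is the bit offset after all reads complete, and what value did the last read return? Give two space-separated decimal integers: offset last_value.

Read 1: bits[0:11] width=11 -> value=2029 (bin 11111101101); offset now 11 = byte 1 bit 3; 29 bits remain
Read 2: bits[11:14] width=3 -> value=7 (bin 111); offset now 14 = byte 1 bit 6; 26 bits remain
Read 3: bits[14:15] width=1 -> value=1 (bin 1); offset now 15 = byte 1 bit 7; 25 bits remain
Read 4: bits[15:19] width=4 -> value=7 (bin 0111); offset now 19 = byte 2 bit 3; 21 bits remain
Read 5: bits[19:20] width=1 -> value=1 (bin 1); offset now 20 = byte 2 bit 4; 20 bits remain

Answer: 20 1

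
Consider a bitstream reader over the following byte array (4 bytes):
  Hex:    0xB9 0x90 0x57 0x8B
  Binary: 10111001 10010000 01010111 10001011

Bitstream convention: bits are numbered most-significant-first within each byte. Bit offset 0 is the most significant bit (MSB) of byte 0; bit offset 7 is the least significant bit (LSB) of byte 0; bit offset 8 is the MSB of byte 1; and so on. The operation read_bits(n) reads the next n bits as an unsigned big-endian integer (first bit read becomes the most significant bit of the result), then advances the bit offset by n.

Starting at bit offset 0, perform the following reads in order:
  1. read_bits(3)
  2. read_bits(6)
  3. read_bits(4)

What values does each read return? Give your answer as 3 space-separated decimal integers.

Read 1: bits[0:3] width=3 -> value=5 (bin 101); offset now 3 = byte 0 bit 3; 29 bits remain
Read 2: bits[3:9] width=6 -> value=51 (bin 110011); offset now 9 = byte 1 bit 1; 23 bits remain
Read 3: bits[9:13] width=4 -> value=2 (bin 0010); offset now 13 = byte 1 bit 5; 19 bits remain

Answer: 5 51 2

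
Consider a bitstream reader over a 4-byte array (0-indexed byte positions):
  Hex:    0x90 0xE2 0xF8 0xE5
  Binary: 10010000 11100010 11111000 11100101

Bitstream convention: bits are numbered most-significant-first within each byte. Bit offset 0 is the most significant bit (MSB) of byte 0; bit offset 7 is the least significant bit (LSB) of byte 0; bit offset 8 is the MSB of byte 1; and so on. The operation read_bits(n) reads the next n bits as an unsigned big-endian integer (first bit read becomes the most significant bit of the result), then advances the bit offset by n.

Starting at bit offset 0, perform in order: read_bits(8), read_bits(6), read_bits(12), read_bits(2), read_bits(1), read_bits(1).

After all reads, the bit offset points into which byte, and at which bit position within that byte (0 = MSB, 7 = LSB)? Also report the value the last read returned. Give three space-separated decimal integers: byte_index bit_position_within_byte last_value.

Answer: 3 6 1

Derivation:
Read 1: bits[0:8] width=8 -> value=144 (bin 10010000); offset now 8 = byte 1 bit 0; 24 bits remain
Read 2: bits[8:14] width=6 -> value=56 (bin 111000); offset now 14 = byte 1 bit 6; 18 bits remain
Read 3: bits[14:26] width=12 -> value=3043 (bin 101111100011); offset now 26 = byte 3 bit 2; 6 bits remain
Read 4: bits[26:28] width=2 -> value=2 (bin 10); offset now 28 = byte 3 bit 4; 4 bits remain
Read 5: bits[28:29] width=1 -> value=0 (bin 0); offset now 29 = byte 3 bit 5; 3 bits remain
Read 6: bits[29:30] width=1 -> value=1 (bin 1); offset now 30 = byte 3 bit 6; 2 bits remain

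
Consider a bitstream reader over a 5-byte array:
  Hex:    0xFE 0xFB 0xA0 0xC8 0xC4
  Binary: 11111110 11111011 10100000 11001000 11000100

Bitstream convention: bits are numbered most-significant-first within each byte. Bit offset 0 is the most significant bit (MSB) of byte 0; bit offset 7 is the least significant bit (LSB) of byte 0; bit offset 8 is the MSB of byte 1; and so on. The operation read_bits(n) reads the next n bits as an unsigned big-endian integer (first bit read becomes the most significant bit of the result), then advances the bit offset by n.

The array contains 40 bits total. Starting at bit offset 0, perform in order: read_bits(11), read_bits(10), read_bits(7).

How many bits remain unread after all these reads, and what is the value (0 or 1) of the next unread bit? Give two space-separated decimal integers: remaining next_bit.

Answer: 12 1

Derivation:
Read 1: bits[0:11] width=11 -> value=2039 (bin 11111110111); offset now 11 = byte 1 bit 3; 29 bits remain
Read 2: bits[11:21] width=10 -> value=884 (bin 1101110100); offset now 21 = byte 2 bit 5; 19 bits remain
Read 3: bits[21:28] width=7 -> value=12 (bin 0001100); offset now 28 = byte 3 bit 4; 12 bits remain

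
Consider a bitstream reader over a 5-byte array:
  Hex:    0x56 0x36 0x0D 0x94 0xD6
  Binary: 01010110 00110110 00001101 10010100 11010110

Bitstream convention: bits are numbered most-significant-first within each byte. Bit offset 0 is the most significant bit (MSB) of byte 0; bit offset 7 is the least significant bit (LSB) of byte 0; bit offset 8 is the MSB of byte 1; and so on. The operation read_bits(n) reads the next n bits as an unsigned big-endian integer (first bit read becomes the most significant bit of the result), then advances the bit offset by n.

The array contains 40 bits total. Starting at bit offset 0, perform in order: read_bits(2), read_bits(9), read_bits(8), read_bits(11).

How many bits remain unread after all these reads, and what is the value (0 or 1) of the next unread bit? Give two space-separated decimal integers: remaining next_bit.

Read 1: bits[0:2] width=2 -> value=1 (bin 01); offset now 2 = byte 0 bit 2; 38 bits remain
Read 2: bits[2:11] width=9 -> value=177 (bin 010110001); offset now 11 = byte 1 bit 3; 29 bits remain
Read 3: bits[11:19] width=8 -> value=176 (bin 10110000); offset now 19 = byte 2 bit 3; 21 bits remain
Read 4: bits[19:30] width=11 -> value=869 (bin 01101100101); offset now 30 = byte 3 bit 6; 10 bits remain

Answer: 10 0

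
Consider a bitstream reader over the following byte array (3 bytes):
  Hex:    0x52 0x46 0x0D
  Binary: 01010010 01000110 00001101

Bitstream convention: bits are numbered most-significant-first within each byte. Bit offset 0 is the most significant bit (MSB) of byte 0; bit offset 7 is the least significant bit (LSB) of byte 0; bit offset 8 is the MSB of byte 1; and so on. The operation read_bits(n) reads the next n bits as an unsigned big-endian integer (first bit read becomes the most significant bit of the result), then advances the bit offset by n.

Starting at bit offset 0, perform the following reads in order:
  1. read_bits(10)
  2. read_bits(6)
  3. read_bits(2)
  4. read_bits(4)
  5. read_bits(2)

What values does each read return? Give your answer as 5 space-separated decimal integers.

Answer: 329 6 0 3 1

Derivation:
Read 1: bits[0:10] width=10 -> value=329 (bin 0101001001); offset now 10 = byte 1 bit 2; 14 bits remain
Read 2: bits[10:16] width=6 -> value=6 (bin 000110); offset now 16 = byte 2 bit 0; 8 bits remain
Read 3: bits[16:18] width=2 -> value=0 (bin 00); offset now 18 = byte 2 bit 2; 6 bits remain
Read 4: bits[18:22] width=4 -> value=3 (bin 0011); offset now 22 = byte 2 bit 6; 2 bits remain
Read 5: bits[22:24] width=2 -> value=1 (bin 01); offset now 24 = byte 3 bit 0; 0 bits remain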